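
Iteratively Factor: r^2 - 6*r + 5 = (r - 5)*(r - 1)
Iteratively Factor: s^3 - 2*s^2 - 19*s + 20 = (s - 5)*(s^2 + 3*s - 4) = (s - 5)*(s + 4)*(s - 1)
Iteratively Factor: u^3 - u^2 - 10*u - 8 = (u + 1)*(u^2 - 2*u - 8) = (u + 1)*(u + 2)*(u - 4)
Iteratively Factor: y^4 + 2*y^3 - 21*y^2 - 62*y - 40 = (y - 5)*(y^3 + 7*y^2 + 14*y + 8) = (y - 5)*(y + 1)*(y^2 + 6*y + 8) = (y - 5)*(y + 1)*(y + 4)*(y + 2)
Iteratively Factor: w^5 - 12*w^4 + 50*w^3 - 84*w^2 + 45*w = (w - 3)*(w^4 - 9*w^3 + 23*w^2 - 15*w) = (w - 3)^2*(w^3 - 6*w^2 + 5*w) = w*(w - 3)^2*(w^2 - 6*w + 5) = w*(w - 5)*(w - 3)^2*(w - 1)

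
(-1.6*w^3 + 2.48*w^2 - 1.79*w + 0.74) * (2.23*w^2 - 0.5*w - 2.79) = -3.568*w^5 + 6.3304*w^4 - 0.7677*w^3 - 4.374*w^2 + 4.6241*w - 2.0646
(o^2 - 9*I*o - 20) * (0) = 0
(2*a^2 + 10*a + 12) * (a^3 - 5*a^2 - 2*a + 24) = 2*a^5 - 42*a^3 - 32*a^2 + 216*a + 288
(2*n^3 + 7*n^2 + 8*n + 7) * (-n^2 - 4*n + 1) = -2*n^5 - 15*n^4 - 34*n^3 - 32*n^2 - 20*n + 7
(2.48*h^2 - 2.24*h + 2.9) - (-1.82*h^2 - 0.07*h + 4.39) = 4.3*h^2 - 2.17*h - 1.49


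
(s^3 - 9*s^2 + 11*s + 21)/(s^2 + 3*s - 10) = (s^3 - 9*s^2 + 11*s + 21)/(s^2 + 3*s - 10)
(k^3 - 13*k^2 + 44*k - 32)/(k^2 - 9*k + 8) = k - 4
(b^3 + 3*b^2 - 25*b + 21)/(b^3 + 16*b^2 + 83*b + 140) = (b^2 - 4*b + 3)/(b^2 + 9*b + 20)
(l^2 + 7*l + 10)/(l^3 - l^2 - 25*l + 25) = (l + 2)/(l^2 - 6*l + 5)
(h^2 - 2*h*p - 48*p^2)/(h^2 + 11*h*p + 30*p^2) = (h - 8*p)/(h + 5*p)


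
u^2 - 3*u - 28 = (u - 7)*(u + 4)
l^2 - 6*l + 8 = (l - 4)*(l - 2)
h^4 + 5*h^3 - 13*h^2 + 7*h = h*(h - 1)^2*(h + 7)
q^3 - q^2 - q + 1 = (q - 1)^2*(q + 1)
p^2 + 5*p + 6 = (p + 2)*(p + 3)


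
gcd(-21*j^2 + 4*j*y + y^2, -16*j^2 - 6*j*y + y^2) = 1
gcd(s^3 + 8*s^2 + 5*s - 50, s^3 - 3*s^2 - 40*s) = s + 5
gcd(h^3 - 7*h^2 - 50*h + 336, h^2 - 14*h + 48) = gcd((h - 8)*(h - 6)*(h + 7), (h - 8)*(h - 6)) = h^2 - 14*h + 48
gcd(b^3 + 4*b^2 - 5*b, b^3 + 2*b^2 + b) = b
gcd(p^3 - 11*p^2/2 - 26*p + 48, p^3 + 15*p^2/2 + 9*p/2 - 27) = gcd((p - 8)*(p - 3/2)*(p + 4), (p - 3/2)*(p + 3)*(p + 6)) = p - 3/2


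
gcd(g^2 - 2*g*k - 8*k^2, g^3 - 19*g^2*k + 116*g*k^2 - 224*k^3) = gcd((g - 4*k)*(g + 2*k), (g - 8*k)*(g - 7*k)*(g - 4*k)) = g - 4*k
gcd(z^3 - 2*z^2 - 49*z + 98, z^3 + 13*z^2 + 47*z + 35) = z + 7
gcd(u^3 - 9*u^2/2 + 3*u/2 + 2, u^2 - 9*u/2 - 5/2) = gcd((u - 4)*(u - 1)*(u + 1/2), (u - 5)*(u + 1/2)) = u + 1/2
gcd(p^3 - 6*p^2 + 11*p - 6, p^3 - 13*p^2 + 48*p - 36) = p - 1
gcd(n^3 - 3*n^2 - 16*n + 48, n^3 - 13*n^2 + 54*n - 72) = n^2 - 7*n + 12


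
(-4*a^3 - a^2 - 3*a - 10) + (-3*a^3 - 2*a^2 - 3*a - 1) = -7*a^3 - 3*a^2 - 6*a - 11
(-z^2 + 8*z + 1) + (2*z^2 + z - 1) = z^2 + 9*z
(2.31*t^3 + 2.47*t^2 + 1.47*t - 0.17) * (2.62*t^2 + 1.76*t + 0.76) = 6.0522*t^5 + 10.537*t^4 + 9.9542*t^3 + 4.019*t^2 + 0.818*t - 0.1292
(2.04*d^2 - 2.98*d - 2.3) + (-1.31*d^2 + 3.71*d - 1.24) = 0.73*d^2 + 0.73*d - 3.54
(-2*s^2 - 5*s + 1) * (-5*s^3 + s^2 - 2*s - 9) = 10*s^5 + 23*s^4 - 6*s^3 + 29*s^2 + 43*s - 9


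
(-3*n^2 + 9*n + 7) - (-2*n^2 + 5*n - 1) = -n^2 + 4*n + 8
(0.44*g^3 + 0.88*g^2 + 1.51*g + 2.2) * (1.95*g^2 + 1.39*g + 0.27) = 0.858*g^5 + 2.3276*g^4 + 4.2865*g^3 + 6.6265*g^2 + 3.4657*g + 0.594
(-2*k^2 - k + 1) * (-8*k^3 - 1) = 16*k^5 + 8*k^4 - 8*k^3 + 2*k^2 + k - 1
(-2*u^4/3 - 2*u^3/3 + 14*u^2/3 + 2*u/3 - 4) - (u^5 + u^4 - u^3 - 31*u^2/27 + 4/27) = -u^5 - 5*u^4/3 + u^3/3 + 157*u^2/27 + 2*u/3 - 112/27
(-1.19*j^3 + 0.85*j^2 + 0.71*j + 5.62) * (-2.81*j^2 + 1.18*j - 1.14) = 3.3439*j^5 - 3.7927*j^4 + 0.3645*j^3 - 15.9234*j^2 + 5.8222*j - 6.4068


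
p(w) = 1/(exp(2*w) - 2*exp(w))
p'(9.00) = 0.00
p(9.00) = 0.00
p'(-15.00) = 1634508.69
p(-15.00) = -1634508.94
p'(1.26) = -0.62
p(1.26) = 0.19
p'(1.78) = -0.11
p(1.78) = 0.04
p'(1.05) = -1.77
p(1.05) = 0.41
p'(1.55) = -0.21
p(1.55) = 0.08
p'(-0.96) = 1.23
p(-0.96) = -1.62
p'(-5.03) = 76.47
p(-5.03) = -76.72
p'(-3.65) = 19.23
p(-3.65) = -19.49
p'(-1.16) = 1.54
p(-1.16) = -1.89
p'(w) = (-2*exp(2*w) + 2*exp(w))/(exp(2*w) - 2*exp(w))^2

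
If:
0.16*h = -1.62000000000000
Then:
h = -10.12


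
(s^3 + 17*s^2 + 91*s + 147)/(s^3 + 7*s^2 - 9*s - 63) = (s + 7)/(s - 3)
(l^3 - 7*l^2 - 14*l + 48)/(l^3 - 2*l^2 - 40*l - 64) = (l^2 + l - 6)/(l^2 + 6*l + 8)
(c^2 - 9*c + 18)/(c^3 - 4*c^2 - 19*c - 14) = (-c^2 + 9*c - 18)/(-c^3 + 4*c^2 + 19*c + 14)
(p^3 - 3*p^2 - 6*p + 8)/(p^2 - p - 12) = (p^2 + p - 2)/(p + 3)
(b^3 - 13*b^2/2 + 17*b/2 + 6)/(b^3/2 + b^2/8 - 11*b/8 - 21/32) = 16*(b^2 - 7*b + 12)/(8*b^2 - 2*b - 21)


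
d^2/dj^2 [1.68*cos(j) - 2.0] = -1.68*cos(j)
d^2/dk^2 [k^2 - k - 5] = 2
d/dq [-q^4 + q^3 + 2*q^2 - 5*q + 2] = -4*q^3 + 3*q^2 + 4*q - 5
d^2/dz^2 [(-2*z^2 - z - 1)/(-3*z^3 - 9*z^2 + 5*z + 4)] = 2*(18*z^6 + 27*z^5 + 225*z^4 + 570*z^3 + 486*z^2 + 9*z + 73)/(27*z^9 + 243*z^8 + 594*z^7 - 189*z^6 - 1638*z^5 + 63*z^4 + 1099*z^3 + 132*z^2 - 240*z - 64)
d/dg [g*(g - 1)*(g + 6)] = 3*g^2 + 10*g - 6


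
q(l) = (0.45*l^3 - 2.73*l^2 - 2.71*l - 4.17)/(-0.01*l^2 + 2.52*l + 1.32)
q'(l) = (0.02*l - 2.52)*(0.45*l^3 - 2.73*l^2 - 2.71*l - 4.17)/(-0.01*l^2 + 2.52*l + 1.32)^2 + (1.35*l^2 - 5.46*l - 2.71)/(-0.01*l^2 + 2.52*l + 1.32)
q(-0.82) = 5.35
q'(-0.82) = 14.48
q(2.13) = -2.71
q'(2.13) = -0.23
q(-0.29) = -6.16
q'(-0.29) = 24.73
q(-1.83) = 3.34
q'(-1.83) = -0.98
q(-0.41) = -12.45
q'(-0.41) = 109.51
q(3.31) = -2.80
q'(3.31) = 0.09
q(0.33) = -2.49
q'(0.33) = 0.88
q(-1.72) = 3.24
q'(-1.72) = -0.78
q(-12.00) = 37.63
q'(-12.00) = -5.05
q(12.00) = 11.55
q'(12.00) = 3.31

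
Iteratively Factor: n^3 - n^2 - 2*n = (n + 1)*(n^2 - 2*n) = (n - 2)*(n + 1)*(n)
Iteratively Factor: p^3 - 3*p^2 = (p)*(p^2 - 3*p) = p*(p - 3)*(p)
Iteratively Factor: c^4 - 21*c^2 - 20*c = (c - 5)*(c^3 + 5*c^2 + 4*c) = (c - 5)*(c + 1)*(c^2 + 4*c) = (c - 5)*(c + 1)*(c + 4)*(c)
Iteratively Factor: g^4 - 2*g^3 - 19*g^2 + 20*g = (g - 5)*(g^3 + 3*g^2 - 4*g) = g*(g - 5)*(g^2 + 3*g - 4) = g*(g - 5)*(g + 4)*(g - 1)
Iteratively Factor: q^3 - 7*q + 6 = (q - 2)*(q^2 + 2*q - 3) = (q - 2)*(q - 1)*(q + 3)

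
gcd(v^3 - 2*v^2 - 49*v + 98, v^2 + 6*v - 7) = v + 7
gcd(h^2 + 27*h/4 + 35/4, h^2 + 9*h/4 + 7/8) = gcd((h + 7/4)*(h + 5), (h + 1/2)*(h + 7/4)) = h + 7/4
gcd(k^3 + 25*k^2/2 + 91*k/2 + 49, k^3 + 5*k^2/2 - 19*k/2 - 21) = k^2 + 11*k/2 + 7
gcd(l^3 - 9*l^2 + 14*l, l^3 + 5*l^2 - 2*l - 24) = l - 2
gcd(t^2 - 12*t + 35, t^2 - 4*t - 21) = t - 7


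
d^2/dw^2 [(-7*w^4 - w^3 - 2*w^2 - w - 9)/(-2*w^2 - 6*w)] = (7*w^6 + 63*w^5 + 189*w^4 + 4*w^3 + 27*w^2 + 81*w + 81)/(w^3*(w^3 + 9*w^2 + 27*w + 27))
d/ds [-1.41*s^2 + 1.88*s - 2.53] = 1.88 - 2.82*s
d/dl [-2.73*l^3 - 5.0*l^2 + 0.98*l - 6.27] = -8.19*l^2 - 10.0*l + 0.98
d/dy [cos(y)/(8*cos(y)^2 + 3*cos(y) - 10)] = 2*(6*sin(y) + sin(3*y))/(3*cos(y) + 4*cos(2*y) - 6)^2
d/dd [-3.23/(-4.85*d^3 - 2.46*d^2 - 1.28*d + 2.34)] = (-46.9965*d^2 - 15.8916*d - 4.1344)/(4.85*d^3 + 2.46*d^2 + 1.28*d - 2.34)^2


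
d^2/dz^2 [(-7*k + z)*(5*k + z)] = 2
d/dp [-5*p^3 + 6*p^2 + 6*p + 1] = -15*p^2 + 12*p + 6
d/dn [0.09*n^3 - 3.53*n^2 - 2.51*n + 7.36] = 0.27*n^2 - 7.06*n - 2.51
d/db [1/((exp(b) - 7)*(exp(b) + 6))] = (1 - 2*exp(b))*exp(b)/(exp(4*b) - 2*exp(3*b) - 83*exp(2*b) + 84*exp(b) + 1764)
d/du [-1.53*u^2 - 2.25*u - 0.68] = -3.06*u - 2.25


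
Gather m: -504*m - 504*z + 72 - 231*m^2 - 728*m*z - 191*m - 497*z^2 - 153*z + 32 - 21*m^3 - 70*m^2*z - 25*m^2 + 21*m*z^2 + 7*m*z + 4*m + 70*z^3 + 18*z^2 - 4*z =-21*m^3 + m^2*(-70*z - 256) + m*(21*z^2 - 721*z - 691) + 70*z^3 - 479*z^2 - 661*z + 104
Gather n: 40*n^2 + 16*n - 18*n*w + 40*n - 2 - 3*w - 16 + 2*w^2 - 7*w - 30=40*n^2 + n*(56 - 18*w) + 2*w^2 - 10*w - 48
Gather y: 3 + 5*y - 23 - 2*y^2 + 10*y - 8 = -2*y^2 + 15*y - 28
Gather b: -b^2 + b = -b^2 + b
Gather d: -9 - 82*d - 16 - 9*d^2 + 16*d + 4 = -9*d^2 - 66*d - 21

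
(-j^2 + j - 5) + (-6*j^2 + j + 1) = -7*j^2 + 2*j - 4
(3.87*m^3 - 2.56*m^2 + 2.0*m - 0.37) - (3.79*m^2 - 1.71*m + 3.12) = 3.87*m^3 - 6.35*m^2 + 3.71*m - 3.49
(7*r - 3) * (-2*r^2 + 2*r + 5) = -14*r^3 + 20*r^2 + 29*r - 15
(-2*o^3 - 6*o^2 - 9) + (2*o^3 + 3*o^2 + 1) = -3*o^2 - 8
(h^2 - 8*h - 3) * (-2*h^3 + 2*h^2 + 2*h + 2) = -2*h^5 + 18*h^4 - 8*h^3 - 20*h^2 - 22*h - 6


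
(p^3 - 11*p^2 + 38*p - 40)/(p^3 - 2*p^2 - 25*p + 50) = (p - 4)/(p + 5)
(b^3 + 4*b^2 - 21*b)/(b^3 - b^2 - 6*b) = (b + 7)/(b + 2)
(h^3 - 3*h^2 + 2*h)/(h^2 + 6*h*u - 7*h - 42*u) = h*(h^2 - 3*h + 2)/(h^2 + 6*h*u - 7*h - 42*u)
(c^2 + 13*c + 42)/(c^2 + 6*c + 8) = (c^2 + 13*c + 42)/(c^2 + 6*c + 8)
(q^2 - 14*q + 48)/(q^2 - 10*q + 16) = (q - 6)/(q - 2)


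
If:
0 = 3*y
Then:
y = 0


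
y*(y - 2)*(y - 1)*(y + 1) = y^4 - 2*y^3 - y^2 + 2*y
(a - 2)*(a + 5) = a^2 + 3*a - 10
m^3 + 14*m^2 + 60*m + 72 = (m + 2)*(m + 6)^2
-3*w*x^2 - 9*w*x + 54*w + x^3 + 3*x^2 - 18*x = (-3*w + x)*(x - 3)*(x + 6)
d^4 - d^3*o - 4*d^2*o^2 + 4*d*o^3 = d*(d - 2*o)*(d - o)*(d + 2*o)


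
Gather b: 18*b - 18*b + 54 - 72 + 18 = 0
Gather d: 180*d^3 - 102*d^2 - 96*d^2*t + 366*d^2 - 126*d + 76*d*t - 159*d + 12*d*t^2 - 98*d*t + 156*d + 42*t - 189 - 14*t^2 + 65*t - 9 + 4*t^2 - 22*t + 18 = 180*d^3 + d^2*(264 - 96*t) + d*(12*t^2 - 22*t - 129) - 10*t^2 + 85*t - 180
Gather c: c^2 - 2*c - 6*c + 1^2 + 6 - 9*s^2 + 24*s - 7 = c^2 - 8*c - 9*s^2 + 24*s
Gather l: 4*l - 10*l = -6*l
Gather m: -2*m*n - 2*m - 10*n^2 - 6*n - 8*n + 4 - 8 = m*(-2*n - 2) - 10*n^2 - 14*n - 4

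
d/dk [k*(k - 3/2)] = 2*k - 3/2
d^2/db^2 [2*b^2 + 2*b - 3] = 4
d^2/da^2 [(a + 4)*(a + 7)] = 2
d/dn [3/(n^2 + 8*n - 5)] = 6*(-n - 4)/(n^2 + 8*n - 5)^2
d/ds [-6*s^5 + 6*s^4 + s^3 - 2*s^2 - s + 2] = -30*s^4 + 24*s^3 + 3*s^2 - 4*s - 1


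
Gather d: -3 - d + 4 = 1 - d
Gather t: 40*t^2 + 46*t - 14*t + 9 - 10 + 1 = 40*t^2 + 32*t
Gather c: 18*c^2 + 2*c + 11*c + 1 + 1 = 18*c^2 + 13*c + 2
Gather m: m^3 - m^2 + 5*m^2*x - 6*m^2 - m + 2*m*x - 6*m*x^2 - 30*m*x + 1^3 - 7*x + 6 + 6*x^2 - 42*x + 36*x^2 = m^3 + m^2*(5*x - 7) + m*(-6*x^2 - 28*x - 1) + 42*x^2 - 49*x + 7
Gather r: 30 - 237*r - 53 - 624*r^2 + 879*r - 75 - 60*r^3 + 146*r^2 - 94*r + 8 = -60*r^3 - 478*r^2 + 548*r - 90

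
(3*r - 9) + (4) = 3*r - 5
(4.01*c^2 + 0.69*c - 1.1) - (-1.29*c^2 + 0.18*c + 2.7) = 5.3*c^2 + 0.51*c - 3.8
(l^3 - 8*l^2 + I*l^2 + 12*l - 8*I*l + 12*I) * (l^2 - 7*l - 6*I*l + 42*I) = l^5 - 15*l^4 - 5*I*l^4 + 74*l^3 + 75*I*l^3 - 174*l^2 - 340*I*l^2 + 408*l + 420*I*l - 504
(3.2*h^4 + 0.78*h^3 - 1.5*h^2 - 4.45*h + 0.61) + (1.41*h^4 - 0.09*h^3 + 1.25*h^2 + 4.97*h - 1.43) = 4.61*h^4 + 0.69*h^3 - 0.25*h^2 + 0.52*h - 0.82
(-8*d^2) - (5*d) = -8*d^2 - 5*d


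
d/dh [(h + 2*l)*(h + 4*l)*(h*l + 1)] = 3*h^2*l + 12*h*l^2 + 2*h + 8*l^3 + 6*l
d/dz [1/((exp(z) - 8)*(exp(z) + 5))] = (3 - 2*exp(z))*exp(z)/(exp(4*z) - 6*exp(3*z) - 71*exp(2*z) + 240*exp(z) + 1600)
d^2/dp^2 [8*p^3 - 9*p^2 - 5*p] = 48*p - 18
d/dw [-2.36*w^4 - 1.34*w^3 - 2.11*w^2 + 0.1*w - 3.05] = -9.44*w^3 - 4.02*w^2 - 4.22*w + 0.1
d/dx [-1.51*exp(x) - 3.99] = -1.51*exp(x)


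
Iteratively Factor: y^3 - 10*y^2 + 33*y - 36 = (y - 3)*(y^2 - 7*y + 12) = (y - 4)*(y - 3)*(y - 3)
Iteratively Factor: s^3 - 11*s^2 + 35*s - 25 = (s - 5)*(s^2 - 6*s + 5) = (s - 5)*(s - 1)*(s - 5)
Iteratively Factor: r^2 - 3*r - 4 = (r - 4)*(r + 1)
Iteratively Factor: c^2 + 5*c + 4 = (c + 4)*(c + 1)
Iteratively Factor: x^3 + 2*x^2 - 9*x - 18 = (x + 2)*(x^2 - 9) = (x - 3)*(x + 2)*(x + 3)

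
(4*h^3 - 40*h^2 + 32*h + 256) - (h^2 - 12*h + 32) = 4*h^3 - 41*h^2 + 44*h + 224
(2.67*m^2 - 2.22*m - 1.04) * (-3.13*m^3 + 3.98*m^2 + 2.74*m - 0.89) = -8.3571*m^5 + 17.5752*m^4 + 1.7354*m^3 - 12.5983*m^2 - 0.8738*m + 0.9256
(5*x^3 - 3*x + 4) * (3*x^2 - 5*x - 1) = 15*x^5 - 25*x^4 - 14*x^3 + 27*x^2 - 17*x - 4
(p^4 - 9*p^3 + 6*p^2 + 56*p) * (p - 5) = p^5 - 14*p^4 + 51*p^3 + 26*p^2 - 280*p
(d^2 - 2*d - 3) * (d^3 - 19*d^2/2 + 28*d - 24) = d^5 - 23*d^4/2 + 44*d^3 - 103*d^2/2 - 36*d + 72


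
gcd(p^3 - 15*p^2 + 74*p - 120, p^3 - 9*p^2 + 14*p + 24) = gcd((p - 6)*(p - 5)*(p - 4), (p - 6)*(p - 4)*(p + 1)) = p^2 - 10*p + 24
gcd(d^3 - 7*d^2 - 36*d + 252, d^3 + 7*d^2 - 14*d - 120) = d + 6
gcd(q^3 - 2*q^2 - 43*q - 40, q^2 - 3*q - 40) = q^2 - 3*q - 40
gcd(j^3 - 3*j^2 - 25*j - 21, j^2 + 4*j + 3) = j^2 + 4*j + 3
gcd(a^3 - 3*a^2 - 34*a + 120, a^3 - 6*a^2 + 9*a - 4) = a - 4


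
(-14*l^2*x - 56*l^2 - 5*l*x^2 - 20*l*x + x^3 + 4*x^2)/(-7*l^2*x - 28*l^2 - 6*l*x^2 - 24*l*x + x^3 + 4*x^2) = (2*l + x)/(l + x)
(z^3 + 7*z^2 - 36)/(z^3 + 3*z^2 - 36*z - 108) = (z - 2)/(z - 6)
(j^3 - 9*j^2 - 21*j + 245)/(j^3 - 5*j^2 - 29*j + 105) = (j - 7)/(j - 3)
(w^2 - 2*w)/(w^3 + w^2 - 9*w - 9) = w*(w - 2)/(w^3 + w^2 - 9*w - 9)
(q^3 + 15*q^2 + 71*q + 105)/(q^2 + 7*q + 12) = (q^2 + 12*q + 35)/(q + 4)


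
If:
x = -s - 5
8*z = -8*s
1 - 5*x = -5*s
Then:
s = -13/5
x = -12/5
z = 13/5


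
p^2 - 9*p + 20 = (p - 5)*(p - 4)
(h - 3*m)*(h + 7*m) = h^2 + 4*h*m - 21*m^2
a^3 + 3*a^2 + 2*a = a*(a + 1)*(a + 2)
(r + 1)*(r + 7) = r^2 + 8*r + 7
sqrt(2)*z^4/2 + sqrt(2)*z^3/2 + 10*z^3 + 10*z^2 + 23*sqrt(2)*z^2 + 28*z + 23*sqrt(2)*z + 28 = (z + sqrt(2))*(z + 2*sqrt(2))*(z + 7*sqrt(2))*(sqrt(2)*z/2 + sqrt(2)/2)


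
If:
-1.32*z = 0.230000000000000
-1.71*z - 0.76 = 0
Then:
No Solution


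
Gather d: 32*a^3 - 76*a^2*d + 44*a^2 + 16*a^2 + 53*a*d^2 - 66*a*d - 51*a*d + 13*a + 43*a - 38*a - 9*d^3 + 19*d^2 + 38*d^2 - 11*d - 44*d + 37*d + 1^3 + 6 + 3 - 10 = 32*a^3 + 60*a^2 + 18*a - 9*d^3 + d^2*(53*a + 57) + d*(-76*a^2 - 117*a - 18)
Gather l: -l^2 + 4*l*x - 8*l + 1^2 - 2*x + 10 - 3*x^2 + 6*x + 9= -l^2 + l*(4*x - 8) - 3*x^2 + 4*x + 20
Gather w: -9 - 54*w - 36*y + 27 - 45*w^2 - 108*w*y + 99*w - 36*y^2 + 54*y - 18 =-45*w^2 + w*(45 - 108*y) - 36*y^2 + 18*y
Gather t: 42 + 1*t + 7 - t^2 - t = 49 - t^2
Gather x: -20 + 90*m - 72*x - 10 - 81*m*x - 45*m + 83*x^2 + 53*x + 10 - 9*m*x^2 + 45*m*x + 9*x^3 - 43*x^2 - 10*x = 45*m + 9*x^3 + x^2*(40 - 9*m) + x*(-36*m - 29) - 20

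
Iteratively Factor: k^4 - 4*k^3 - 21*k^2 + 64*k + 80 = (k - 5)*(k^3 + k^2 - 16*k - 16) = (k - 5)*(k - 4)*(k^2 + 5*k + 4) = (k - 5)*(k - 4)*(k + 1)*(k + 4)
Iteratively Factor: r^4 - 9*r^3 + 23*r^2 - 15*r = (r)*(r^3 - 9*r^2 + 23*r - 15) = r*(r - 5)*(r^2 - 4*r + 3) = r*(r - 5)*(r - 3)*(r - 1)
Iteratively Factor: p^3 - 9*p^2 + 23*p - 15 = (p - 3)*(p^2 - 6*p + 5) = (p - 3)*(p - 1)*(p - 5)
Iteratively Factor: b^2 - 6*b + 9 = (b - 3)*(b - 3)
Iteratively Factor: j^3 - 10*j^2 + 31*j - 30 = (j - 5)*(j^2 - 5*j + 6) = (j - 5)*(j - 3)*(j - 2)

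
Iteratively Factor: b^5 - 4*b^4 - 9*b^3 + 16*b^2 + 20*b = (b - 2)*(b^4 - 2*b^3 - 13*b^2 - 10*b) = (b - 5)*(b - 2)*(b^3 + 3*b^2 + 2*b) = b*(b - 5)*(b - 2)*(b^2 + 3*b + 2) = b*(b - 5)*(b - 2)*(b + 2)*(b + 1)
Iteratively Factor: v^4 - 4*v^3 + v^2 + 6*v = (v)*(v^3 - 4*v^2 + v + 6) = v*(v + 1)*(v^2 - 5*v + 6) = v*(v - 3)*(v + 1)*(v - 2)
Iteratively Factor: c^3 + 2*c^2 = (c + 2)*(c^2) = c*(c + 2)*(c)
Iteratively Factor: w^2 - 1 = (w + 1)*(w - 1)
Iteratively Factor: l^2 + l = (l + 1)*(l)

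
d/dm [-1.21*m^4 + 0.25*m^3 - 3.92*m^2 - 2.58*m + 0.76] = -4.84*m^3 + 0.75*m^2 - 7.84*m - 2.58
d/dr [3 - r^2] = -2*r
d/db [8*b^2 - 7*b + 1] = 16*b - 7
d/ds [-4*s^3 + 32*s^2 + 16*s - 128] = -12*s^2 + 64*s + 16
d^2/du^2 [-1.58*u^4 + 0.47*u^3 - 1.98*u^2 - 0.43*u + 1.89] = -18.96*u^2 + 2.82*u - 3.96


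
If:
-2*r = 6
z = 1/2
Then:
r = -3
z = 1/2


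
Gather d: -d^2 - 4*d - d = -d^2 - 5*d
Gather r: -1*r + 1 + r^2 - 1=r^2 - r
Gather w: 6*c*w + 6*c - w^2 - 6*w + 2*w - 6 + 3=6*c - w^2 + w*(6*c - 4) - 3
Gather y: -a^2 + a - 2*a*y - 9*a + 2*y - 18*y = -a^2 - 8*a + y*(-2*a - 16)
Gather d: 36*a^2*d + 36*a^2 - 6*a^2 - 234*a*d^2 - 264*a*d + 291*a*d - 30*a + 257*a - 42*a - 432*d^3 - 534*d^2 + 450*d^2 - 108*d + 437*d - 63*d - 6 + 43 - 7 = 30*a^2 + 185*a - 432*d^3 + d^2*(-234*a - 84) + d*(36*a^2 + 27*a + 266) + 30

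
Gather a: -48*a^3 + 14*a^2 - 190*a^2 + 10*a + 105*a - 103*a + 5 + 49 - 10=-48*a^3 - 176*a^2 + 12*a + 44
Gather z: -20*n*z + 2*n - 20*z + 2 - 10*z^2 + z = 2*n - 10*z^2 + z*(-20*n - 19) + 2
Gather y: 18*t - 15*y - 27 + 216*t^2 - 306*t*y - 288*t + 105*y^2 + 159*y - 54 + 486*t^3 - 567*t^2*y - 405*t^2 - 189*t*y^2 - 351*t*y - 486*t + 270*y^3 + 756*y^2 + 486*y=486*t^3 - 189*t^2 - 756*t + 270*y^3 + y^2*(861 - 189*t) + y*(-567*t^2 - 657*t + 630) - 81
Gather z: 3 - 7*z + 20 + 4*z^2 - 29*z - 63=4*z^2 - 36*z - 40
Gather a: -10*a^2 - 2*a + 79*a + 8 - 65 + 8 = -10*a^2 + 77*a - 49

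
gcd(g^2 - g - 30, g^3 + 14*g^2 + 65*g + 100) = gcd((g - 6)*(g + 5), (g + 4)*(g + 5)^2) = g + 5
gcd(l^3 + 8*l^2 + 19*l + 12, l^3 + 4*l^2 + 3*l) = l^2 + 4*l + 3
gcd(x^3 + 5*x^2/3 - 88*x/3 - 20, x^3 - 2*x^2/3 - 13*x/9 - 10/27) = x + 2/3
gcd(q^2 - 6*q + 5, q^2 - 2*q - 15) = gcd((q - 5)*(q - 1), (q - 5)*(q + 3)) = q - 5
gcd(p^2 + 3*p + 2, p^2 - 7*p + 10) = 1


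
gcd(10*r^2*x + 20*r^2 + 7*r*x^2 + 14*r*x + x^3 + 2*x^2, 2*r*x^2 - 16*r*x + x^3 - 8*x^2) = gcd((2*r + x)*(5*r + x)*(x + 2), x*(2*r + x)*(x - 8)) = 2*r + x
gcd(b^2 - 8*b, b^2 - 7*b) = b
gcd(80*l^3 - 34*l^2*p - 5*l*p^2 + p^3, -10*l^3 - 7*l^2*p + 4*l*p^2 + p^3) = -10*l^2 + 3*l*p + p^2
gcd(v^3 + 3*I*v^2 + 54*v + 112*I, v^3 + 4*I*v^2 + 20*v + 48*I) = v + 2*I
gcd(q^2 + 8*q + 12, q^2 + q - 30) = q + 6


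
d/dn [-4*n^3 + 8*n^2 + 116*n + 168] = -12*n^2 + 16*n + 116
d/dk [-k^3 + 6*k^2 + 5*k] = -3*k^2 + 12*k + 5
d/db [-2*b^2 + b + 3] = 1 - 4*b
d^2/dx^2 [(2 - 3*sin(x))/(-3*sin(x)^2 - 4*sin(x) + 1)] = (-27*sin(x)^5 + 108*sin(x)^4 + 72*sin(x)^3 - 64*sin(x)^2 - 85*sin(x) - 52)/(3*sin(x)^2 + 4*sin(x) - 1)^3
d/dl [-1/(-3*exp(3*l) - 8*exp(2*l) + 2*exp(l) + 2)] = (-9*exp(2*l) - 16*exp(l) + 2)*exp(l)/(3*exp(3*l) + 8*exp(2*l) - 2*exp(l) - 2)^2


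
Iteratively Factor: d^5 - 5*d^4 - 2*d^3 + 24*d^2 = (d - 3)*(d^4 - 2*d^3 - 8*d^2) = d*(d - 3)*(d^3 - 2*d^2 - 8*d) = d*(d - 3)*(d + 2)*(d^2 - 4*d) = d^2*(d - 3)*(d + 2)*(d - 4)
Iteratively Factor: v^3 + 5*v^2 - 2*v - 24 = (v + 4)*(v^2 + v - 6) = (v + 3)*(v + 4)*(v - 2)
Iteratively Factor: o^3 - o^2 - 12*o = (o + 3)*(o^2 - 4*o) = (o - 4)*(o + 3)*(o)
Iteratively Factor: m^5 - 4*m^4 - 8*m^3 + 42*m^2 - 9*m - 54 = (m - 3)*(m^4 - m^3 - 11*m^2 + 9*m + 18) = (m - 3)*(m + 3)*(m^3 - 4*m^2 + m + 6) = (m - 3)^2*(m + 3)*(m^2 - m - 2) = (m - 3)^2*(m - 2)*(m + 3)*(m + 1)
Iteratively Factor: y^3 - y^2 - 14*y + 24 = (y - 3)*(y^2 + 2*y - 8) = (y - 3)*(y + 4)*(y - 2)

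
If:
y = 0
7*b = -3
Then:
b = -3/7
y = 0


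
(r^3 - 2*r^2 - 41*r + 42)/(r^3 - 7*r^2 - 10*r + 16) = (r^2 - r - 42)/(r^2 - 6*r - 16)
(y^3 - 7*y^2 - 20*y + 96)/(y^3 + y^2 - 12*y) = (y - 8)/y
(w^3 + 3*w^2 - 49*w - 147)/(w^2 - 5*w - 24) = (w^2 - 49)/(w - 8)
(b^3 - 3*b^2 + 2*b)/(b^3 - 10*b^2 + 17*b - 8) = b*(b - 2)/(b^2 - 9*b + 8)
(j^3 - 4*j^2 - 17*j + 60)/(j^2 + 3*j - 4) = (j^2 - 8*j + 15)/(j - 1)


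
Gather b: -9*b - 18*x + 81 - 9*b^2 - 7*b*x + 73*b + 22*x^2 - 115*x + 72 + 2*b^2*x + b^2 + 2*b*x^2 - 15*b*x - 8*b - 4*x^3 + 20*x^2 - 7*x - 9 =b^2*(2*x - 8) + b*(2*x^2 - 22*x + 56) - 4*x^3 + 42*x^2 - 140*x + 144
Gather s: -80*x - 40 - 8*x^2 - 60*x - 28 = -8*x^2 - 140*x - 68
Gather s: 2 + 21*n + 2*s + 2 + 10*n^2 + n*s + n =10*n^2 + 22*n + s*(n + 2) + 4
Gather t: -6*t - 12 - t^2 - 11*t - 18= -t^2 - 17*t - 30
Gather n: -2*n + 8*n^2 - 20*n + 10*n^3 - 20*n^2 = 10*n^3 - 12*n^2 - 22*n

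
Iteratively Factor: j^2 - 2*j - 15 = (j + 3)*(j - 5)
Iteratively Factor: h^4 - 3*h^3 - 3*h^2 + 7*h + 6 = (h + 1)*(h^3 - 4*h^2 + h + 6) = (h - 2)*(h + 1)*(h^2 - 2*h - 3) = (h - 3)*(h - 2)*(h + 1)*(h + 1)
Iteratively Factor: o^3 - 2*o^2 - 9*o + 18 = (o - 2)*(o^2 - 9) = (o - 2)*(o + 3)*(o - 3)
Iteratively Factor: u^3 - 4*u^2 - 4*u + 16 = (u + 2)*(u^2 - 6*u + 8) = (u - 4)*(u + 2)*(u - 2)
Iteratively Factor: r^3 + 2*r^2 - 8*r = (r)*(r^2 + 2*r - 8) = r*(r - 2)*(r + 4)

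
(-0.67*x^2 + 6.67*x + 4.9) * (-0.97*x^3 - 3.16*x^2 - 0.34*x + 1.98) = 0.6499*x^5 - 4.3527*x^4 - 25.6024*x^3 - 19.0784*x^2 + 11.5406*x + 9.702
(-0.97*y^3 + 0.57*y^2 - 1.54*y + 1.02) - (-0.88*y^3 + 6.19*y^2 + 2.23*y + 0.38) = -0.09*y^3 - 5.62*y^2 - 3.77*y + 0.64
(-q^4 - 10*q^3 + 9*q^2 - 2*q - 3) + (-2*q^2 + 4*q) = -q^4 - 10*q^3 + 7*q^2 + 2*q - 3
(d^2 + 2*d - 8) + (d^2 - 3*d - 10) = 2*d^2 - d - 18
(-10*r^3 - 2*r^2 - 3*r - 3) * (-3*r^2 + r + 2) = 30*r^5 - 4*r^4 - 13*r^3 + 2*r^2 - 9*r - 6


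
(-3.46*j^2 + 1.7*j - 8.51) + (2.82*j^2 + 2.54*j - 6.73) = -0.64*j^2 + 4.24*j - 15.24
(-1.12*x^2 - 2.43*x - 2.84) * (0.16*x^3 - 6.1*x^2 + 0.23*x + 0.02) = -0.1792*x^5 + 6.4432*x^4 + 14.111*x^3 + 16.7427*x^2 - 0.7018*x - 0.0568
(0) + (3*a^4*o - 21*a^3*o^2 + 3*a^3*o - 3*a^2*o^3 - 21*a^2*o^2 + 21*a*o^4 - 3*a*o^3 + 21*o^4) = 3*a^4*o - 21*a^3*o^2 + 3*a^3*o - 3*a^2*o^3 - 21*a^2*o^2 + 21*a*o^4 - 3*a*o^3 + 21*o^4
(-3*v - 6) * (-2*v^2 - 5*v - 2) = 6*v^3 + 27*v^2 + 36*v + 12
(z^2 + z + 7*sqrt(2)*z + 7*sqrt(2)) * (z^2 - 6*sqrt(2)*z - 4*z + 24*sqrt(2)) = z^4 - 3*z^3 + sqrt(2)*z^3 - 88*z^2 - 3*sqrt(2)*z^2 - 4*sqrt(2)*z + 252*z + 336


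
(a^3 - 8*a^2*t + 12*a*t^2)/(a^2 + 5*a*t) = (a^2 - 8*a*t + 12*t^2)/(a + 5*t)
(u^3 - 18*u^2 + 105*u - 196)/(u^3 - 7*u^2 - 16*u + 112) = (u - 7)/(u + 4)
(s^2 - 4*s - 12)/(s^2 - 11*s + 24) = (s^2 - 4*s - 12)/(s^2 - 11*s + 24)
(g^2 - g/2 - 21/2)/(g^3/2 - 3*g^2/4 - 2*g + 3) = 2*(2*g^2 - g - 21)/(2*g^3 - 3*g^2 - 8*g + 12)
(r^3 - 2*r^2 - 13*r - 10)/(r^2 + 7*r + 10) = (r^2 - 4*r - 5)/(r + 5)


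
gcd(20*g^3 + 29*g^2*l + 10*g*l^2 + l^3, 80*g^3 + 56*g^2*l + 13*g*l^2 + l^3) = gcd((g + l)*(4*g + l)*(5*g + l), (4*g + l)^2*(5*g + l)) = 20*g^2 + 9*g*l + l^2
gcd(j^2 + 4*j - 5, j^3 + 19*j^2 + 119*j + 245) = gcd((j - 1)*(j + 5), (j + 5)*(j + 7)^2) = j + 5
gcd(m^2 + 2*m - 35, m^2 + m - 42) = m + 7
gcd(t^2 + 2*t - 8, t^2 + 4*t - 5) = 1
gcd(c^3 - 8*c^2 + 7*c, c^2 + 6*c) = c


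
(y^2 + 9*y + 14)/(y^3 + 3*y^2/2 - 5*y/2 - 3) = 2*(y + 7)/(2*y^2 - y - 3)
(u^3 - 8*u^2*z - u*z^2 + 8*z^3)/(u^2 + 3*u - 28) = (u^3 - 8*u^2*z - u*z^2 + 8*z^3)/(u^2 + 3*u - 28)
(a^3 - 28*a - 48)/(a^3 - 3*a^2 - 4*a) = (-a^3 + 28*a + 48)/(a*(-a^2 + 3*a + 4))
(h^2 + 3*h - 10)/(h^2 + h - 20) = (h - 2)/(h - 4)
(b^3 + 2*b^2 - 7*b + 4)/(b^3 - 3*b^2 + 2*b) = (b^2 + 3*b - 4)/(b*(b - 2))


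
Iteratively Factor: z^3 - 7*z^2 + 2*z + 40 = (z - 5)*(z^2 - 2*z - 8) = (z - 5)*(z + 2)*(z - 4)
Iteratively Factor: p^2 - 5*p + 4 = (p - 1)*(p - 4)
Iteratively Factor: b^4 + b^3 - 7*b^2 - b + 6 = (b - 1)*(b^3 + 2*b^2 - 5*b - 6) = (b - 2)*(b - 1)*(b^2 + 4*b + 3) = (b - 2)*(b - 1)*(b + 1)*(b + 3)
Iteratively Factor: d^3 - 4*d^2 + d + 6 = (d - 2)*(d^2 - 2*d - 3) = (d - 2)*(d + 1)*(d - 3)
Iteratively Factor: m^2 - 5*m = (m - 5)*(m)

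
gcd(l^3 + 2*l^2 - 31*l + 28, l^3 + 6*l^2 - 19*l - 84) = l^2 + 3*l - 28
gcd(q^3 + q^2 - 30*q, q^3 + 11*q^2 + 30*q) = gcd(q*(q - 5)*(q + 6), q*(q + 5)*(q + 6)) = q^2 + 6*q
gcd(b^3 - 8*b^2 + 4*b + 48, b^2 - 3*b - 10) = b + 2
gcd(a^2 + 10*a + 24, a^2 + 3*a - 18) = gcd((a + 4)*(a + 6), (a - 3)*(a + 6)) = a + 6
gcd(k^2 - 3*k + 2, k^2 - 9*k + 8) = k - 1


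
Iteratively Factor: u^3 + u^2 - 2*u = (u + 2)*(u^2 - u) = (u - 1)*(u + 2)*(u)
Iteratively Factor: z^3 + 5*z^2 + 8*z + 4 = (z + 2)*(z^2 + 3*z + 2) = (z + 2)^2*(z + 1)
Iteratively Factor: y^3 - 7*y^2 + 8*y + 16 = (y - 4)*(y^2 - 3*y - 4) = (y - 4)*(y + 1)*(y - 4)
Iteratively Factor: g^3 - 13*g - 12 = (g + 1)*(g^2 - g - 12) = (g - 4)*(g + 1)*(g + 3)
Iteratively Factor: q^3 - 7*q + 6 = (q + 3)*(q^2 - 3*q + 2) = (q - 1)*(q + 3)*(q - 2)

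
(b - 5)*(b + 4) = b^2 - b - 20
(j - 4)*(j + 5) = j^2 + j - 20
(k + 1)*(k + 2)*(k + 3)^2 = k^4 + 9*k^3 + 29*k^2 + 39*k + 18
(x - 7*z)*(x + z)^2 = x^3 - 5*x^2*z - 13*x*z^2 - 7*z^3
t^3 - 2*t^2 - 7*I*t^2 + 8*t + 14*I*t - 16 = (t - 2)*(t - 8*I)*(t + I)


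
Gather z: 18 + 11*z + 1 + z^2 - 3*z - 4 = z^2 + 8*z + 15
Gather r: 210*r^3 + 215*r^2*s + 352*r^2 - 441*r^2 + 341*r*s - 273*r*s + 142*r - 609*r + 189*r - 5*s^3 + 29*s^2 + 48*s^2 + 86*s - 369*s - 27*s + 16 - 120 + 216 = 210*r^3 + r^2*(215*s - 89) + r*(68*s - 278) - 5*s^3 + 77*s^2 - 310*s + 112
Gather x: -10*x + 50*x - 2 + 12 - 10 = 40*x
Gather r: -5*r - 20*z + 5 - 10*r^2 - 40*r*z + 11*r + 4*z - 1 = -10*r^2 + r*(6 - 40*z) - 16*z + 4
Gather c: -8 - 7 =-15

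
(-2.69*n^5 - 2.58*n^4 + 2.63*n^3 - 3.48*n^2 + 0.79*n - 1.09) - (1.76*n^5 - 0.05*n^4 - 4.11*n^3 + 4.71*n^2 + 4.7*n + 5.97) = -4.45*n^5 - 2.53*n^4 + 6.74*n^3 - 8.19*n^2 - 3.91*n - 7.06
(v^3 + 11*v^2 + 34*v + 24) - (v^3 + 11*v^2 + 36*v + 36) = -2*v - 12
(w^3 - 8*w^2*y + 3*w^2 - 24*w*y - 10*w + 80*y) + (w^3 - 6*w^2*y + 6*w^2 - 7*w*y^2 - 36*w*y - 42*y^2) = 2*w^3 - 14*w^2*y + 9*w^2 - 7*w*y^2 - 60*w*y - 10*w - 42*y^2 + 80*y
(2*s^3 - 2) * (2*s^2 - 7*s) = 4*s^5 - 14*s^4 - 4*s^2 + 14*s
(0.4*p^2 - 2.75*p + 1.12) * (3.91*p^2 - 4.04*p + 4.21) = 1.564*p^4 - 12.3685*p^3 + 17.1732*p^2 - 16.1023*p + 4.7152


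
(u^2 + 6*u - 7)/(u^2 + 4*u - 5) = (u + 7)/(u + 5)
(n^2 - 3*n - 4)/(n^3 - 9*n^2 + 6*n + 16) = (n - 4)/(n^2 - 10*n + 16)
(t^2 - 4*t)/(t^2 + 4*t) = (t - 4)/(t + 4)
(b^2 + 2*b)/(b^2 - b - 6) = b/(b - 3)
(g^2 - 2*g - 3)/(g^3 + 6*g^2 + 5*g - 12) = (g^2 - 2*g - 3)/(g^3 + 6*g^2 + 5*g - 12)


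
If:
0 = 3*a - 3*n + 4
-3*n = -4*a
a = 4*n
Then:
No Solution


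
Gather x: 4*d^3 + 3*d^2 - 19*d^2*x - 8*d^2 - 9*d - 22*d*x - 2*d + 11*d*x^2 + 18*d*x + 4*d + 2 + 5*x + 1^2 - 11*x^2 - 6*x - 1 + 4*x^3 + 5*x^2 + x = 4*d^3 - 5*d^2 - 7*d + 4*x^3 + x^2*(11*d - 6) + x*(-19*d^2 - 4*d) + 2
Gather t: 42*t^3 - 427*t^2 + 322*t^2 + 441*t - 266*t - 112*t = 42*t^3 - 105*t^2 + 63*t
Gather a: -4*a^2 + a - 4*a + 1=-4*a^2 - 3*a + 1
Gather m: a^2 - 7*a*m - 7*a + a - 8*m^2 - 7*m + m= a^2 - 6*a - 8*m^2 + m*(-7*a - 6)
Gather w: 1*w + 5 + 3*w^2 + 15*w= 3*w^2 + 16*w + 5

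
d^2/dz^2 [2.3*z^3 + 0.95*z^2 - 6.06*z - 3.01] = 13.8*z + 1.9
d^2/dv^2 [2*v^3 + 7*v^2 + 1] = 12*v + 14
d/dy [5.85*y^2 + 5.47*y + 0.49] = 11.7*y + 5.47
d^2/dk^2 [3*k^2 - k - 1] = 6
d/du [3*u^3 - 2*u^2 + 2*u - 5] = 9*u^2 - 4*u + 2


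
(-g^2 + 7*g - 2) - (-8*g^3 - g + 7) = 8*g^3 - g^2 + 8*g - 9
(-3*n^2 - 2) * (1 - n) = 3*n^3 - 3*n^2 + 2*n - 2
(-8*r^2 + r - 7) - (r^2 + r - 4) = -9*r^2 - 3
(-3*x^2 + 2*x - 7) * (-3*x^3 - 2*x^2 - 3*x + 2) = 9*x^5 + 26*x^3 + 2*x^2 + 25*x - 14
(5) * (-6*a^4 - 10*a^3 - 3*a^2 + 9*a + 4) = -30*a^4 - 50*a^3 - 15*a^2 + 45*a + 20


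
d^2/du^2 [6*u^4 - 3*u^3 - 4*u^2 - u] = 72*u^2 - 18*u - 8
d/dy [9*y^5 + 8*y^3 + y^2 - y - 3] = 45*y^4 + 24*y^2 + 2*y - 1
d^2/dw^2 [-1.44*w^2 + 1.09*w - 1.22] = -2.88000000000000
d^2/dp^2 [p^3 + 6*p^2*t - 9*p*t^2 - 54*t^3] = 6*p + 12*t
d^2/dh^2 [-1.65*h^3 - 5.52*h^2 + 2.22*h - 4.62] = -9.9*h - 11.04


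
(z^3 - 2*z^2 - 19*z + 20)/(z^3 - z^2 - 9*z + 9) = (z^2 - z - 20)/(z^2 - 9)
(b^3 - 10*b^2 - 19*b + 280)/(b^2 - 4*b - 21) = (b^2 - 3*b - 40)/(b + 3)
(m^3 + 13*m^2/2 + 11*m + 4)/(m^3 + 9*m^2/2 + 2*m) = (m + 2)/m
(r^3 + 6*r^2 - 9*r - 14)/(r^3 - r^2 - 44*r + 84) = (r + 1)/(r - 6)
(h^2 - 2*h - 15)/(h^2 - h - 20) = (h + 3)/(h + 4)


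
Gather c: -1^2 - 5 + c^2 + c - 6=c^2 + c - 12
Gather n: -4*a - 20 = -4*a - 20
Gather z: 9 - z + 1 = 10 - z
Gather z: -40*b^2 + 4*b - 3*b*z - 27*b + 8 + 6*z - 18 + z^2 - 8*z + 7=-40*b^2 - 23*b + z^2 + z*(-3*b - 2) - 3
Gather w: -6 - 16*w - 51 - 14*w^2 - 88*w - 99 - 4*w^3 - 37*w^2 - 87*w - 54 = -4*w^3 - 51*w^2 - 191*w - 210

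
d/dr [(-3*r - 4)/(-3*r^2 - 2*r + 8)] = (-9*r^2 - 24*r - 32)/(9*r^4 + 12*r^3 - 44*r^2 - 32*r + 64)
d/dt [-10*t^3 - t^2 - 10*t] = -30*t^2 - 2*t - 10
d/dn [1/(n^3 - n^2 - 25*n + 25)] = (-3*n^2 + 2*n + 25)/(n^3 - n^2 - 25*n + 25)^2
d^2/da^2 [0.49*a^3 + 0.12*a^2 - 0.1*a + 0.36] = 2.94*a + 0.24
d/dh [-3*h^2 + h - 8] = 1 - 6*h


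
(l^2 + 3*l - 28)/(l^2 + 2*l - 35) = (l - 4)/(l - 5)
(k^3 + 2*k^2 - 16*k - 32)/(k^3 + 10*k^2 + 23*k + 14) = (k^2 - 16)/(k^2 + 8*k + 7)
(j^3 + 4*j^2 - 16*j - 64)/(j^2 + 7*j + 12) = (j^2 - 16)/(j + 3)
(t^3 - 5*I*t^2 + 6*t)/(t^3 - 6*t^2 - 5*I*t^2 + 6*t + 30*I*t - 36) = t/(t - 6)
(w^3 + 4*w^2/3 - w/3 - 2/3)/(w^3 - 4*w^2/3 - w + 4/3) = (3*w^2 + w - 2)/(3*w^2 - 7*w + 4)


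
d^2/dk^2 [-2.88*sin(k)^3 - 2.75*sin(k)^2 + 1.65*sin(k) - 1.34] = 0.510000000000002*sin(k) - 6.48*sin(3*k) - 5.5*cos(2*k)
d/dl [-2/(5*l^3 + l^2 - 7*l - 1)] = 2*(15*l^2 + 2*l - 7)/(5*l^3 + l^2 - 7*l - 1)^2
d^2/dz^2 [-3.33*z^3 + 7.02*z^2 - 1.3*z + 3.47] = 14.04 - 19.98*z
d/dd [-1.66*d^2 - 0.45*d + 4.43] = -3.32*d - 0.45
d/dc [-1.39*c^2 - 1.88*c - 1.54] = -2.78*c - 1.88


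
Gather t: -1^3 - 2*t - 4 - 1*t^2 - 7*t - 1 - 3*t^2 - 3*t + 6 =-4*t^2 - 12*t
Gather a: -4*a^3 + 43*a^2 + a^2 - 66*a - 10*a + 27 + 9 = -4*a^3 + 44*a^2 - 76*a + 36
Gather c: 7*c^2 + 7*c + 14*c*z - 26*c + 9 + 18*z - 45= 7*c^2 + c*(14*z - 19) + 18*z - 36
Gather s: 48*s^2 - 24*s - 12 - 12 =48*s^2 - 24*s - 24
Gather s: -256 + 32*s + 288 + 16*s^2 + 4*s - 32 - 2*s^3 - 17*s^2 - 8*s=-2*s^3 - s^2 + 28*s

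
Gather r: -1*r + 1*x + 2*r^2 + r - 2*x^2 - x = 2*r^2 - 2*x^2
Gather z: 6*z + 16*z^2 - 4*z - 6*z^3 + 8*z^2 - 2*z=-6*z^3 + 24*z^2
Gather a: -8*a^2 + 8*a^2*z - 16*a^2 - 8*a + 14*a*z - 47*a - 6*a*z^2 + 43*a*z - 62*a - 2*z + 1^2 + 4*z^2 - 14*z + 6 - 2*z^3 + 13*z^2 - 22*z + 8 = a^2*(8*z - 24) + a*(-6*z^2 + 57*z - 117) - 2*z^3 + 17*z^2 - 38*z + 15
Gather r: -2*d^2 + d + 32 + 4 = -2*d^2 + d + 36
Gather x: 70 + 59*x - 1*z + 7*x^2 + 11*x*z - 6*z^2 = 7*x^2 + x*(11*z + 59) - 6*z^2 - z + 70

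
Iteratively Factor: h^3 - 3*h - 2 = (h + 1)*(h^2 - h - 2) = (h + 1)^2*(h - 2)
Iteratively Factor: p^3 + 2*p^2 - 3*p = (p - 1)*(p^2 + 3*p) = p*(p - 1)*(p + 3)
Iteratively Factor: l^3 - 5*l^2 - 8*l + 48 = (l + 3)*(l^2 - 8*l + 16) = (l - 4)*(l + 3)*(l - 4)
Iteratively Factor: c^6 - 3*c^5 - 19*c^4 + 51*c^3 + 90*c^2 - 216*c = (c + 3)*(c^5 - 6*c^4 - c^3 + 54*c^2 - 72*c) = (c - 3)*(c + 3)*(c^4 - 3*c^3 - 10*c^2 + 24*c) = (c - 4)*(c - 3)*(c + 3)*(c^3 + c^2 - 6*c) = (c - 4)*(c - 3)*(c - 2)*(c + 3)*(c^2 + 3*c) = (c - 4)*(c - 3)*(c - 2)*(c + 3)^2*(c)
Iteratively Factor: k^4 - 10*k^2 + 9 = (k - 1)*(k^3 + k^2 - 9*k - 9) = (k - 1)*(k + 3)*(k^2 - 2*k - 3) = (k - 1)*(k + 1)*(k + 3)*(k - 3)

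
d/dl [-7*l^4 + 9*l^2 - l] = -28*l^3 + 18*l - 1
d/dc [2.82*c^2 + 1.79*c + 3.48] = 5.64*c + 1.79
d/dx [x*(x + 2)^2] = (x + 2)*(3*x + 2)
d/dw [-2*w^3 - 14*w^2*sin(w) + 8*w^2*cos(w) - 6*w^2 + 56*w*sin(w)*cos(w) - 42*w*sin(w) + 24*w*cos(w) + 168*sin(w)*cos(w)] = -8*w^2*sin(w) - 14*w^2*cos(w) - 6*w^2 - 52*w*sin(w) - 26*w*cos(w) + 56*w*cos(2*w) - 12*w - 42*sin(w) + 28*sin(2*w) + 24*cos(w) + 168*cos(2*w)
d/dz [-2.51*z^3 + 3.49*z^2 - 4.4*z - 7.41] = -7.53*z^2 + 6.98*z - 4.4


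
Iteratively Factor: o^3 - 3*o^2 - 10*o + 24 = (o - 4)*(o^2 + o - 6) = (o - 4)*(o - 2)*(o + 3)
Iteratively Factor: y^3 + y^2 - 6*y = (y)*(y^2 + y - 6) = y*(y + 3)*(y - 2)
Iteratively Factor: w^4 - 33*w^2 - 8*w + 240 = (w + 4)*(w^3 - 4*w^2 - 17*w + 60) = (w + 4)^2*(w^2 - 8*w + 15) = (w - 3)*(w + 4)^2*(w - 5)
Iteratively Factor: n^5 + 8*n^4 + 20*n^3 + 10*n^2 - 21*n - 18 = (n + 3)*(n^4 + 5*n^3 + 5*n^2 - 5*n - 6) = (n + 1)*(n + 3)*(n^3 + 4*n^2 + n - 6) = (n + 1)*(n + 3)^2*(n^2 + n - 2) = (n - 1)*(n + 1)*(n + 3)^2*(n + 2)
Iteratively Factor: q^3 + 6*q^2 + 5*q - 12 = (q - 1)*(q^2 + 7*q + 12) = (q - 1)*(q + 3)*(q + 4)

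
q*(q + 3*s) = q^2 + 3*q*s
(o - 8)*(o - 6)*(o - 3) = o^3 - 17*o^2 + 90*o - 144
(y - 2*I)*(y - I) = y^2 - 3*I*y - 2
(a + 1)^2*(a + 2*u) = a^3 + 2*a^2*u + 2*a^2 + 4*a*u + a + 2*u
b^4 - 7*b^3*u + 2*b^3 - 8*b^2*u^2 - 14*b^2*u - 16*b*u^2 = b*(b + 2)*(b - 8*u)*(b + u)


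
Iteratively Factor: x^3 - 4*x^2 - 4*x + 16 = (x - 2)*(x^2 - 2*x - 8) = (x - 2)*(x + 2)*(x - 4)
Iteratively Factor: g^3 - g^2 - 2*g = (g + 1)*(g^2 - 2*g) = (g - 2)*(g + 1)*(g)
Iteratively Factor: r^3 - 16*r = (r - 4)*(r^2 + 4*r) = r*(r - 4)*(r + 4)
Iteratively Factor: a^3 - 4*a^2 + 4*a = (a - 2)*(a^2 - 2*a) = (a - 2)^2*(a)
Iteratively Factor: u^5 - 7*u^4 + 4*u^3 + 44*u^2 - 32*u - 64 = (u - 2)*(u^4 - 5*u^3 - 6*u^2 + 32*u + 32) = (u - 4)*(u - 2)*(u^3 - u^2 - 10*u - 8) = (u - 4)*(u - 2)*(u + 1)*(u^2 - 2*u - 8) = (u - 4)*(u - 2)*(u + 1)*(u + 2)*(u - 4)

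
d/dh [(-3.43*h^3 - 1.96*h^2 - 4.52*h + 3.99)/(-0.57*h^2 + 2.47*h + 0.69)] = (1.9551*h^4 - 16.9442*h^3 - 14.5177*h^2 + 1.8438*h - 12.9741)/(0.3249*h^4 - 2.8158*h^3 + 5.3143*h^2 + 3.4086*h + 0.4761)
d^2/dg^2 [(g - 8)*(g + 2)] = 2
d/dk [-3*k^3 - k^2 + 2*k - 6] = -9*k^2 - 2*k + 2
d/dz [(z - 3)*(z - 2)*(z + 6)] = 3*z^2 + 2*z - 24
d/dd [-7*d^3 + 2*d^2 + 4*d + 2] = -21*d^2 + 4*d + 4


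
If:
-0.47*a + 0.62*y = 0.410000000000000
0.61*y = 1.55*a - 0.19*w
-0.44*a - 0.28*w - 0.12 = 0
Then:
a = 0.23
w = -0.79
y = 0.84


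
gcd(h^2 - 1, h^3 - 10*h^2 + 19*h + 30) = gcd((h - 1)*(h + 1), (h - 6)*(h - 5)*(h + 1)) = h + 1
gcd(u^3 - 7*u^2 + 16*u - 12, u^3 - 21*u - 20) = 1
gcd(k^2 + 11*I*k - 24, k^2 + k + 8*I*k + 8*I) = k + 8*I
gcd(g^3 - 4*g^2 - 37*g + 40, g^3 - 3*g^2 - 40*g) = g^2 - 3*g - 40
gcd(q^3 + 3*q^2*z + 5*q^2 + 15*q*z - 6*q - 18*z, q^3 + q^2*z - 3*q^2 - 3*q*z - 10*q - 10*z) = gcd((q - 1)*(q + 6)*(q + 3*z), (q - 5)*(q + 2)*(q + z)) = 1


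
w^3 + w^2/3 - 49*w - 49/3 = (w - 7)*(w + 1/3)*(w + 7)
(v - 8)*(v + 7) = v^2 - v - 56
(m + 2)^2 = m^2 + 4*m + 4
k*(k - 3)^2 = k^3 - 6*k^2 + 9*k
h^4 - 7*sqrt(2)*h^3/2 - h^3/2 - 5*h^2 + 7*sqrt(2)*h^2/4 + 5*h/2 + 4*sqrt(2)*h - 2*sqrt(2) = (h - 1/2)*(h - 4*sqrt(2))*(h - sqrt(2)/2)*(h + sqrt(2))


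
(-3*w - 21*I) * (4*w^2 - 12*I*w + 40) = -12*w^3 - 48*I*w^2 - 372*w - 840*I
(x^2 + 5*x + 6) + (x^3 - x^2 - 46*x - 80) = x^3 - 41*x - 74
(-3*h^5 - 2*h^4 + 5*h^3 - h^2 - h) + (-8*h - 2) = -3*h^5 - 2*h^4 + 5*h^3 - h^2 - 9*h - 2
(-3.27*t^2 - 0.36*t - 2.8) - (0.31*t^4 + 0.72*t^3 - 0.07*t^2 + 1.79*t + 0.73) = -0.31*t^4 - 0.72*t^3 - 3.2*t^2 - 2.15*t - 3.53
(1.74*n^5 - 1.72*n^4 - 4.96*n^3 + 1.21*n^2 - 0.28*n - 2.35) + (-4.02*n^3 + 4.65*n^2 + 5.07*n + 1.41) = 1.74*n^5 - 1.72*n^4 - 8.98*n^3 + 5.86*n^2 + 4.79*n - 0.94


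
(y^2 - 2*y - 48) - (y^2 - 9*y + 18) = 7*y - 66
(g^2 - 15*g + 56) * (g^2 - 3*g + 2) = g^4 - 18*g^3 + 103*g^2 - 198*g + 112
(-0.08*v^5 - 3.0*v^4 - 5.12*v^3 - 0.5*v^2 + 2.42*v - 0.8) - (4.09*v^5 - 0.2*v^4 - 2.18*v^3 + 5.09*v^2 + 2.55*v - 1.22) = -4.17*v^5 - 2.8*v^4 - 2.94*v^3 - 5.59*v^2 - 0.13*v + 0.42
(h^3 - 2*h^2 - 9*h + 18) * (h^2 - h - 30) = h^5 - 3*h^4 - 37*h^3 + 87*h^2 + 252*h - 540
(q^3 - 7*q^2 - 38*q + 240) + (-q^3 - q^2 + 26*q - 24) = -8*q^2 - 12*q + 216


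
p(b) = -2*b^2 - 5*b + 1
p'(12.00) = -53.00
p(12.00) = -347.00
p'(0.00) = -5.00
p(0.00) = 1.00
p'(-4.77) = 14.08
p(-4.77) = -20.66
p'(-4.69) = 13.76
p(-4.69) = -19.54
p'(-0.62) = -2.52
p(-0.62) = 3.33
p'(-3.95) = 10.80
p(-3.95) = -10.46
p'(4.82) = -24.28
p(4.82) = -69.56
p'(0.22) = -5.88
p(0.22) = -0.20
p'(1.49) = -10.96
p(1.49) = -10.89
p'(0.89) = -8.56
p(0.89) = -5.03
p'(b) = -4*b - 5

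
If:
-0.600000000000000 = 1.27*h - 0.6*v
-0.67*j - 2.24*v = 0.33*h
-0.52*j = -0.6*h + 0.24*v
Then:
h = -0.37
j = -0.53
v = 0.21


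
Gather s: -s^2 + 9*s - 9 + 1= -s^2 + 9*s - 8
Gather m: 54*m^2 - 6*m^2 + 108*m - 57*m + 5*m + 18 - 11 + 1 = 48*m^2 + 56*m + 8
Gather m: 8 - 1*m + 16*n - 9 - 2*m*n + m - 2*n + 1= -2*m*n + 14*n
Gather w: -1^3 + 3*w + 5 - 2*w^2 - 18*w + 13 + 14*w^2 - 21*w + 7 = 12*w^2 - 36*w + 24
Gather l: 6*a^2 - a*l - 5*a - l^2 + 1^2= 6*a^2 - a*l - 5*a - l^2 + 1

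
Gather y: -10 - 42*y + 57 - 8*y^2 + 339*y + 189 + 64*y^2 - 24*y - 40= 56*y^2 + 273*y + 196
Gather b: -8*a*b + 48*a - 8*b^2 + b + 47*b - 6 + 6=48*a - 8*b^2 + b*(48 - 8*a)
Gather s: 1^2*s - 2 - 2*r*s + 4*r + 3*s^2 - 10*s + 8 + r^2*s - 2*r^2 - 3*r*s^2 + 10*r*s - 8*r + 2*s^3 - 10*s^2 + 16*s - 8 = -2*r^2 - 4*r + 2*s^3 + s^2*(-3*r - 7) + s*(r^2 + 8*r + 7) - 2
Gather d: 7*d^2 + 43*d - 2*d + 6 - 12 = 7*d^2 + 41*d - 6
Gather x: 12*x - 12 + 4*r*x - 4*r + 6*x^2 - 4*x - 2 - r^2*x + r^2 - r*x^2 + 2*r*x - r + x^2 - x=r^2 - 5*r + x^2*(7 - r) + x*(-r^2 + 6*r + 7) - 14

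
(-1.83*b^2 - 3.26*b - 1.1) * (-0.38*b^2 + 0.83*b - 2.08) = 0.6954*b^4 - 0.2801*b^3 + 1.5186*b^2 + 5.8678*b + 2.288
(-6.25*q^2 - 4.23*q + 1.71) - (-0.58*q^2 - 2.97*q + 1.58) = -5.67*q^2 - 1.26*q + 0.13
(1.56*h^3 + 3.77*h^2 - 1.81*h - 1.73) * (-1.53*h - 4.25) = -2.3868*h^4 - 12.3981*h^3 - 13.2532*h^2 + 10.3394*h + 7.3525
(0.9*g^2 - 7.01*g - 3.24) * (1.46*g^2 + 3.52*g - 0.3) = 1.314*g^4 - 7.0666*g^3 - 29.6756*g^2 - 9.3018*g + 0.972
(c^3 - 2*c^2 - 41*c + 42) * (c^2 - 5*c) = c^5 - 7*c^4 - 31*c^3 + 247*c^2 - 210*c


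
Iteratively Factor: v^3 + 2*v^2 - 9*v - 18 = (v - 3)*(v^2 + 5*v + 6) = (v - 3)*(v + 3)*(v + 2)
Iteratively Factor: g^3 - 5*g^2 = (g)*(g^2 - 5*g) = g^2*(g - 5)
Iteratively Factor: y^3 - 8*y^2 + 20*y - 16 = (y - 4)*(y^2 - 4*y + 4) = (y - 4)*(y - 2)*(y - 2)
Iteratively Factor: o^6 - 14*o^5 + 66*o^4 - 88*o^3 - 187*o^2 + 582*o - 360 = (o - 3)*(o^5 - 11*o^4 + 33*o^3 + 11*o^2 - 154*o + 120) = (o - 3)*(o + 2)*(o^4 - 13*o^3 + 59*o^2 - 107*o + 60) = (o - 4)*(o - 3)*(o + 2)*(o^3 - 9*o^2 + 23*o - 15) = (o - 4)*(o - 3)*(o - 1)*(o + 2)*(o^2 - 8*o + 15) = (o - 4)*(o - 3)^2*(o - 1)*(o + 2)*(o - 5)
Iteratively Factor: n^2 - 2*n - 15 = (n + 3)*(n - 5)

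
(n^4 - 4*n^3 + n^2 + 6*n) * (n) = n^5 - 4*n^4 + n^3 + 6*n^2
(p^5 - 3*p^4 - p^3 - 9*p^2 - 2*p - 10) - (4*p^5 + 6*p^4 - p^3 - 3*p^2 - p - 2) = -3*p^5 - 9*p^4 - 6*p^2 - p - 8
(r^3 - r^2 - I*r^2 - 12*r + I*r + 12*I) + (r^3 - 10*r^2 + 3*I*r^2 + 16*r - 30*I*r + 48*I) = 2*r^3 - 11*r^2 + 2*I*r^2 + 4*r - 29*I*r + 60*I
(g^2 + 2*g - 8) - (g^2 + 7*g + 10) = -5*g - 18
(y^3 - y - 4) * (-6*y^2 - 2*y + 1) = -6*y^5 - 2*y^4 + 7*y^3 + 26*y^2 + 7*y - 4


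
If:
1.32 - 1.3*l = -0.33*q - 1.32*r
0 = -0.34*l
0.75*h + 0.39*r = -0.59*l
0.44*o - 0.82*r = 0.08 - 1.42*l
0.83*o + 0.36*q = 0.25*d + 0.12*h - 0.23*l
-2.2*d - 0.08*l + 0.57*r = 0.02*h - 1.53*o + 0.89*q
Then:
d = -7.02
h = 1.43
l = 0.00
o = -4.96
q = 7.04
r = -2.76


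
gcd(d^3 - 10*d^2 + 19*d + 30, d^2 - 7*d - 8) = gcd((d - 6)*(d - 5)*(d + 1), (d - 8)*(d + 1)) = d + 1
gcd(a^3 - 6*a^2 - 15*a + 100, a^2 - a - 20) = a^2 - a - 20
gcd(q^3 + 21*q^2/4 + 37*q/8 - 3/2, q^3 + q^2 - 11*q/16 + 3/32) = q^2 + 5*q/4 - 3/8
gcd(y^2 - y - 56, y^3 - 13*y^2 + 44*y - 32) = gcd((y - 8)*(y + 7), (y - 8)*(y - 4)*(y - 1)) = y - 8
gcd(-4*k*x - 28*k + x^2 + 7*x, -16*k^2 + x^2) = -4*k + x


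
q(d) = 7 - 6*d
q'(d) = -6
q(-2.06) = 19.36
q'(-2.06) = -6.00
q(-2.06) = 19.36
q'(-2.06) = -6.00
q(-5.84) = 42.04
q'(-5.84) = -6.00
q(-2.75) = 23.50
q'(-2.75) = -6.00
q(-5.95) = 42.70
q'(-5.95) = -6.00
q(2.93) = -10.58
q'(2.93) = -6.00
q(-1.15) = 13.90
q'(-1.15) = -6.00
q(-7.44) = 51.64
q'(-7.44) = -6.00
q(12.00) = -65.00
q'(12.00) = -6.00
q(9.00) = -47.00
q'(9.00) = -6.00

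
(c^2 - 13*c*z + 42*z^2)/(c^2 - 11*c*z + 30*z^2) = (-c + 7*z)/(-c + 5*z)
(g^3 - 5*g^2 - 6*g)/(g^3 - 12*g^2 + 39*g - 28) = g*(g^2 - 5*g - 6)/(g^3 - 12*g^2 + 39*g - 28)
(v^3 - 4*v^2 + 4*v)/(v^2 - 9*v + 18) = v*(v^2 - 4*v + 4)/(v^2 - 9*v + 18)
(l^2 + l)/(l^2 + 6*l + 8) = l*(l + 1)/(l^2 + 6*l + 8)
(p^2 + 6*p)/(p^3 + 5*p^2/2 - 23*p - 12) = 2*p/(2*p^2 - 7*p - 4)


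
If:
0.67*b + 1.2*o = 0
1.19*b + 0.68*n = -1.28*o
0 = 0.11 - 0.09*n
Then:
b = -1.75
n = 1.22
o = 0.98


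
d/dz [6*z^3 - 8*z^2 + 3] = 2*z*(9*z - 8)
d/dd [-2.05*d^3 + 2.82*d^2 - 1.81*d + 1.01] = -6.15*d^2 + 5.64*d - 1.81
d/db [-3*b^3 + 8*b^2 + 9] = b*(16 - 9*b)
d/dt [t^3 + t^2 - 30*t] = 3*t^2 + 2*t - 30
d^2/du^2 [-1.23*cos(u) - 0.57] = 1.23*cos(u)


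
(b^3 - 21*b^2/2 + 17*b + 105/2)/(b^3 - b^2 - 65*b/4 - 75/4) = 2*(b - 7)/(2*b + 5)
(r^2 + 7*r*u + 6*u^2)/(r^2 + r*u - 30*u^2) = (r + u)/(r - 5*u)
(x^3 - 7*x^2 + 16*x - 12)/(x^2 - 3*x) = x - 4 + 4/x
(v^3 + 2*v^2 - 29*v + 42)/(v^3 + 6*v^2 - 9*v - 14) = (v - 3)/(v + 1)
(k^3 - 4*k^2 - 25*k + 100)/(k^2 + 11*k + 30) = (k^2 - 9*k + 20)/(k + 6)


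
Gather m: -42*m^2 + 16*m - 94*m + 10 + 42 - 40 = -42*m^2 - 78*m + 12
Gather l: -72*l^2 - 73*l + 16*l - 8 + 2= -72*l^2 - 57*l - 6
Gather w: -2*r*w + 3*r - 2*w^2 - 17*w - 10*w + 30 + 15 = 3*r - 2*w^2 + w*(-2*r - 27) + 45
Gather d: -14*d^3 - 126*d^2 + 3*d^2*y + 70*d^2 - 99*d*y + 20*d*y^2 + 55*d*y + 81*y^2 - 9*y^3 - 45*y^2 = -14*d^3 + d^2*(3*y - 56) + d*(20*y^2 - 44*y) - 9*y^3 + 36*y^2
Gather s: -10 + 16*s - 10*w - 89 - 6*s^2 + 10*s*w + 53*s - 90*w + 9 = -6*s^2 + s*(10*w + 69) - 100*w - 90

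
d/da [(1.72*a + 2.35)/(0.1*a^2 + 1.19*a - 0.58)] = (0.172*a^2 + 2.0468*a - (0.2*a + 1.19)*(1.72*a + 2.35) - 0.9976)/(0.1*a^2 + 1.19*a - 0.58)^2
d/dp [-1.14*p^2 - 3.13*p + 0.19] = -2.28*p - 3.13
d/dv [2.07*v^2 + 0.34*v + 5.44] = 4.14*v + 0.34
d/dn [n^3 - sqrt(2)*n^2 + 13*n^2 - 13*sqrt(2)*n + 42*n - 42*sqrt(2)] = 3*n^2 - 2*sqrt(2)*n + 26*n - 13*sqrt(2) + 42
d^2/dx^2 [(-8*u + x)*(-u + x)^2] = -20*u + 6*x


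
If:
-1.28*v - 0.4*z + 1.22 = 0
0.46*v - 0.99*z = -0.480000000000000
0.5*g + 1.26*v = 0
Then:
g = -1.76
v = 0.70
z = 0.81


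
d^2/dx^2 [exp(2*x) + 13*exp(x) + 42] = (4*exp(x) + 13)*exp(x)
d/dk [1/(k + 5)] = -1/(k + 5)^2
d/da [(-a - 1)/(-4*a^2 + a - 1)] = (4*a^2 - a - (a + 1)*(8*a - 1) + 1)/(4*a^2 - a + 1)^2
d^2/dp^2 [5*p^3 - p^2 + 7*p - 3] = 30*p - 2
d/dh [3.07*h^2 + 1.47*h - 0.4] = 6.14*h + 1.47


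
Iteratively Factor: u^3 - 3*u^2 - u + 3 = (u - 1)*(u^2 - 2*u - 3) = (u - 1)*(u + 1)*(u - 3)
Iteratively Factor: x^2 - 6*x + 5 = (x - 5)*(x - 1)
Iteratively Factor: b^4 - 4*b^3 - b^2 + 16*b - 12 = (b - 1)*(b^3 - 3*b^2 - 4*b + 12) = (b - 1)*(b + 2)*(b^2 - 5*b + 6) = (b - 2)*(b - 1)*(b + 2)*(b - 3)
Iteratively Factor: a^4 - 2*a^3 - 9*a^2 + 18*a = (a)*(a^3 - 2*a^2 - 9*a + 18) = a*(a + 3)*(a^2 - 5*a + 6) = a*(a - 2)*(a + 3)*(a - 3)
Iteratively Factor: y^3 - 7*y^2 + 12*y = (y)*(y^2 - 7*y + 12) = y*(y - 3)*(y - 4)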